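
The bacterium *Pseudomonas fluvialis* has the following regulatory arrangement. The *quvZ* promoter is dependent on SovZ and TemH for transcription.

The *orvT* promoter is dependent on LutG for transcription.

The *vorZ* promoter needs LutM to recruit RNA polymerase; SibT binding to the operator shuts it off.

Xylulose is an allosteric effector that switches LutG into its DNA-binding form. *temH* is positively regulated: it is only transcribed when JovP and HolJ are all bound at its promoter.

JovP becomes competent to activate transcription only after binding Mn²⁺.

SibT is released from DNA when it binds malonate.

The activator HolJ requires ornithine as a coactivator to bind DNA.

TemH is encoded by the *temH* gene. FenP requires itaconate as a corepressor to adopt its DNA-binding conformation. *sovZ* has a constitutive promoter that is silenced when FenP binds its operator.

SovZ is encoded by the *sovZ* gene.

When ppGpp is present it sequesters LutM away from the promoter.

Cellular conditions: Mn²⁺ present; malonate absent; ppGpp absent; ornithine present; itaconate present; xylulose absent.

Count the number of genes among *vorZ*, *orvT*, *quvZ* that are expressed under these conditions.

Malonate is absent, so SibT is active.
ppGpp is absent, so LutM is active.
With repressor SibT bound, *vorZ* is not transcribed.
→ *vorZ* is OFF.
Xylulose is absent, so LutG is inactive.
Required activator LutG is absent, so *orvT* is not transcribed.
→ *orvT* is OFF.
Itaconate is present, so FenP is active.
With repressor FenP bound, *sovZ* is not transcribed.
So SovZ is not produced.
Mn²⁺ is present, so JovP is active.
Ornithine is present, so HolJ is active.
No repressor is bound and JovP and HolJ are active, so *temH* is transcribed.
So TemH is produced and active.
Required activator SovZ is absent, so *quvZ* is not transcribed.
→ *quvZ* is OFF.
0 of the 3 genes are transcribed.

0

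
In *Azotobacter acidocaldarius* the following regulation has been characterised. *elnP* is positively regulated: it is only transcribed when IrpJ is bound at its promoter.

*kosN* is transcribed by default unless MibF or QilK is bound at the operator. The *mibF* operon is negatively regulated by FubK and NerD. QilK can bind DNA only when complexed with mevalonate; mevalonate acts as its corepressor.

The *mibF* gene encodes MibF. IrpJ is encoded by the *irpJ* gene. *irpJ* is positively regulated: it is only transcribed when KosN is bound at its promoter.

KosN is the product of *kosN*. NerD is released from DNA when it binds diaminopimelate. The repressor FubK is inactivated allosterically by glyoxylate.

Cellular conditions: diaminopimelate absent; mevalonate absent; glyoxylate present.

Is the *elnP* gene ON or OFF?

ON

Glyoxylate is present, so FubK is inactive.
Diaminopimelate is absent, so NerD is active.
With repressor NerD bound, *mibF* is not transcribed.
So MibF is not produced.
Mevalonate is absent, so QilK is inactive.
With no repressor bound, *kosN* is transcribed.
So KosN is produced and active.
No repressor is bound and KosN is active, so *irpJ* is transcribed.
So IrpJ is produced and active.
No repressor is bound and IrpJ is active, so *elnP* is transcribed.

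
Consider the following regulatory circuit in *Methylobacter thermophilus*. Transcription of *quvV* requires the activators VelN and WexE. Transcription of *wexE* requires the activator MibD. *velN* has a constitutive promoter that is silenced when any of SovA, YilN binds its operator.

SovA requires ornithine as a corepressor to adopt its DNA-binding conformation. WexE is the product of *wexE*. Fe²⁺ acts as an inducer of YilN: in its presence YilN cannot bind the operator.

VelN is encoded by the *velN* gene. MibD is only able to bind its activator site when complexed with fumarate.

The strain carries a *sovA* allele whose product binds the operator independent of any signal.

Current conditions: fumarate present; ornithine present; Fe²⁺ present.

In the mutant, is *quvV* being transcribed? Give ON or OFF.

OFF

SovA is constitutively active in this strain.
Fe²⁺ is present, so YilN is inactive.
With repressor SovA bound, *velN* is not transcribed.
So VelN is not produced.
Fumarate is present, so MibD is active.
No repressor is bound and MibD is active, so *wexE* is transcribed.
So WexE is produced and active.
Required activator VelN is absent, so *quvV* is not transcribed.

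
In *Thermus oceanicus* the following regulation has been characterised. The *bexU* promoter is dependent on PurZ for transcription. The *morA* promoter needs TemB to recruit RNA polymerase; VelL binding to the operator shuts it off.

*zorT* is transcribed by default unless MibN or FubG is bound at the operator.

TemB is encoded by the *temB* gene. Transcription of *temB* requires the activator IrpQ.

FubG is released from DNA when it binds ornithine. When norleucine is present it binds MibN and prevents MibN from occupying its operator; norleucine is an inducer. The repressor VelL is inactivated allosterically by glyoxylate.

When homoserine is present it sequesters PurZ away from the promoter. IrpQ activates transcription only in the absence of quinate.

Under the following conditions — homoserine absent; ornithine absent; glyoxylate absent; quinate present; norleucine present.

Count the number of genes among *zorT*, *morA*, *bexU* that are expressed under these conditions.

Norleucine is present, so MibN is inactive.
Ornithine is absent, so FubG is active.
With repressor FubG bound, *zorT* is not transcribed.
→ *zorT* is OFF.
Glyoxylate is absent, so VelL is active.
Quinate is present, so IrpQ is inactive.
Required activator IrpQ is absent, so *temB* is not transcribed.
So TemB is not produced.
With repressor VelL bound, *morA* is not transcribed.
→ *morA* is OFF.
Homoserine is absent, so PurZ is active.
No repressor is bound and PurZ is active, so *bexU* is transcribed.
→ *bexU* is ON.
1 of the 3 genes is transcribed.

1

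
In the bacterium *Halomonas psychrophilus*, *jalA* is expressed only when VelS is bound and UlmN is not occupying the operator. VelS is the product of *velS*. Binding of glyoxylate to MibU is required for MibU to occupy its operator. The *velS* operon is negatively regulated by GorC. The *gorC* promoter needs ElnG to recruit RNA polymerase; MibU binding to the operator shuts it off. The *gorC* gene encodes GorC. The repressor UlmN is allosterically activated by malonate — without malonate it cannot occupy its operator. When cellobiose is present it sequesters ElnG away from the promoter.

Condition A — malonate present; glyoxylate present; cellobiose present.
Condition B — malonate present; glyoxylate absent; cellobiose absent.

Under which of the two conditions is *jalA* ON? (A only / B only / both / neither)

neither

Condition A:
Malonate is present, so UlmN is active.
Glyoxylate is present, so MibU is active.
Cellobiose is present, so ElnG is inactive.
With repressor MibU bound, *gorC* is not transcribed.
So GorC is not produced.
With no repressor bound, *velS* is transcribed.
So VelS is produced and active.
With repressor UlmN bound, *jalA* is not transcribed.
→ *jalA* is OFF in A.
Condition B:
Malonate is present, so UlmN is active.
Glyoxylate is absent, so MibU is inactive.
Cellobiose is absent, so ElnG is active.
No repressor is bound and ElnG is active, so *gorC* is transcribed.
So GorC is produced and active.
With repressor GorC bound, *velS* is not transcribed.
So VelS is not produced.
With repressor UlmN bound, *jalA* is not transcribed.
→ *jalA* is OFF in B.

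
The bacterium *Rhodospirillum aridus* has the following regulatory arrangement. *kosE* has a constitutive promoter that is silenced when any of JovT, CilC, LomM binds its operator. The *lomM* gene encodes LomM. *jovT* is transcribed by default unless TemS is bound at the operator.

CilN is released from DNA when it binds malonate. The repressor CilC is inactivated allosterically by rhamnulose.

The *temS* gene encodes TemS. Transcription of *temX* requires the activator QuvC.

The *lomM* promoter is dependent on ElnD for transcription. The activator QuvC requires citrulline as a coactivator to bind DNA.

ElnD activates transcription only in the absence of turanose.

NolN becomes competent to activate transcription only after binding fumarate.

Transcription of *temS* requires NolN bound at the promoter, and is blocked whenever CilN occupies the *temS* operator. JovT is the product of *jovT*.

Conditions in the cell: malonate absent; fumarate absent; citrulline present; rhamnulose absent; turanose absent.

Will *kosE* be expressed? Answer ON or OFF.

Malonate is absent, so CilN is active.
Fumarate is absent, so NolN is inactive.
With repressor CilN bound, *temS* is not transcribed.
So TemS is not produced.
With no repressor bound, *jovT* is transcribed.
So JovT is produced and active.
Rhamnulose is absent, so CilC is active.
Turanose is absent, so ElnD is active.
No repressor is bound and ElnD is active, so *lomM* is transcribed.
So LomM is produced and active.
With repressor JovT bound, *kosE* is not transcribed.

OFF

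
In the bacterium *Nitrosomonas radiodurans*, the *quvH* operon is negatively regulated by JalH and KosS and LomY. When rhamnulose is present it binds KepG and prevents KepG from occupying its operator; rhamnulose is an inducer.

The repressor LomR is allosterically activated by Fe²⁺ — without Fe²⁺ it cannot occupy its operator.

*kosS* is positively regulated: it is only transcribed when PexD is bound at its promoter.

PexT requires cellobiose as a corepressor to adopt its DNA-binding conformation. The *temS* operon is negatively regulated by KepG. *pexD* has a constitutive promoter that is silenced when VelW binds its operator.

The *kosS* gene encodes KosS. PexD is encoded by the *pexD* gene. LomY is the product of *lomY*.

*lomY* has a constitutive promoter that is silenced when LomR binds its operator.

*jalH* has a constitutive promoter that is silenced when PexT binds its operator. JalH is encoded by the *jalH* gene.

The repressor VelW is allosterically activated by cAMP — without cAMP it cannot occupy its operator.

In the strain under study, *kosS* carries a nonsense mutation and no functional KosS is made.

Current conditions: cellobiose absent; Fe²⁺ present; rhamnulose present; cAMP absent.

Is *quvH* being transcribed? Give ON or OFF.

Cellobiose is absent, so PexT is inactive.
With no repressor bound, *jalH* is transcribed.
So JalH is produced and active.
KosS is non-functional in this strain, so it has no effect.
Fe²⁺ is present, so LomR is active.
With repressor LomR bound, *lomY* is not transcribed.
So LomY is not produced.
With repressor JalH bound, *quvH* is not transcribed.

OFF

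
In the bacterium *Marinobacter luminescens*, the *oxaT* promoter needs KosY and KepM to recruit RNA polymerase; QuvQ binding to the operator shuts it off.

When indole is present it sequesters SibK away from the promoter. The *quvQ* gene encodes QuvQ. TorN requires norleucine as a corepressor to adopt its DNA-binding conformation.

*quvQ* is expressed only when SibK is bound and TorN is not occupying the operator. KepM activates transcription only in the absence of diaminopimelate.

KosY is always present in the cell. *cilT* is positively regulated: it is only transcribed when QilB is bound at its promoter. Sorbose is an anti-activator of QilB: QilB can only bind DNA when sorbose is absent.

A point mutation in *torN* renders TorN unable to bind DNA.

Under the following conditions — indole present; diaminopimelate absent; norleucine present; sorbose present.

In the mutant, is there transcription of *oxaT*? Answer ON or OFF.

Indole is present, so SibK is inactive.
TorN is non-functional in this strain, so it has no effect.
Required activator SibK is absent, so *quvQ* is not transcribed.
So QuvQ is not produced.
KosY is produced constitutively and is active.
Diaminopimelate is absent, so KepM is active.
No repressor is bound and KosY and KepM are active, so *oxaT* is transcribed.

ON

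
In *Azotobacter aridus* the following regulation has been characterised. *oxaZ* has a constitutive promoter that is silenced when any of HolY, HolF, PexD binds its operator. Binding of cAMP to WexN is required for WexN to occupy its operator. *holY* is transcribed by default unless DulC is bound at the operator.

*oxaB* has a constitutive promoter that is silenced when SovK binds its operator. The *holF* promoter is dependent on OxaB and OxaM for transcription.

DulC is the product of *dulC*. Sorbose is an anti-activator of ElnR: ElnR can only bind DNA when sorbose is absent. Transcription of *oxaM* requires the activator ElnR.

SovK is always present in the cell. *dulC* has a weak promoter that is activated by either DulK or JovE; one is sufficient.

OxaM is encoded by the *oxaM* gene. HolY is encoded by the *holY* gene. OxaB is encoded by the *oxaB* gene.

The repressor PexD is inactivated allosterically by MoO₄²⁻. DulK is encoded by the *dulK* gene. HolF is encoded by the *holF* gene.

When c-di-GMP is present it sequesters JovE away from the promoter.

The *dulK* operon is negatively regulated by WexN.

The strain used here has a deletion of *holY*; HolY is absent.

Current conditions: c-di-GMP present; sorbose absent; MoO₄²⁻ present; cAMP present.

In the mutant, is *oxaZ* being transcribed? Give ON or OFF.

HolY is non-functional in this strain, so it has no effect.
SovK is produced constitutively and is active.
With repressor SovK bound, *oxaB* is not transcribed.
So OxaB is not produced.
Sorbose is absent, so ElnR is active.
No repressor is bound and ElnR is active, so *oxaM* is transcribed.
So OxaM is produced and active.
Required activator OxaB is absent, so *holF* is not transcribed.
So HolF is not produced.
MoO₄²⁻ is present, so PexD is inactive.
With no repressor bound, *oxaZ* is transcribed.

ON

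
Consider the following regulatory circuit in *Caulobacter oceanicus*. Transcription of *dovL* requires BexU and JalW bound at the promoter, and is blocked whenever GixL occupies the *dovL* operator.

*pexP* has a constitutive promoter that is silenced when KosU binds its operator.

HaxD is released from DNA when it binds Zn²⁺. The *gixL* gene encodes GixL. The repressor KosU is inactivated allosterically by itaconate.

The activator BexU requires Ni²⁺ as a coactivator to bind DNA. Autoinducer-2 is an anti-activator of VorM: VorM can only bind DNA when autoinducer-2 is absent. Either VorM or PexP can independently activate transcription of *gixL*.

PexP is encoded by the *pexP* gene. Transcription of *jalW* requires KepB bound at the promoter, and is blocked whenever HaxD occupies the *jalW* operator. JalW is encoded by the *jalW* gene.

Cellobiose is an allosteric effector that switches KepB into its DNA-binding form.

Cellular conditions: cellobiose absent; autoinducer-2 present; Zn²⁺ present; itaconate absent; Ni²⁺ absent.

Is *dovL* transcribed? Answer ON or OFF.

Autoinducer-2 is present, so VorM is inactive.
Itaconate is absent, so KosU is active.
With repressor KosU bound, *pexP* is not transcribed.
So PexP is not produced.
No activator is available at the *gixL* promoter, so *gixL* is not transcribed.
So GixL is not produced.
Ni²⁺ is absent, so BexU is inactive.
Cellobiose is absent, so KepB is inactive.
Zn²⁺ is present, so HaxD is inactive.
Required activator KepB is absent, so *jalW* is not transcribed.
So JalW is not produced.
Required activator BexU is absent, so *dovL* is not transcribed.

OFF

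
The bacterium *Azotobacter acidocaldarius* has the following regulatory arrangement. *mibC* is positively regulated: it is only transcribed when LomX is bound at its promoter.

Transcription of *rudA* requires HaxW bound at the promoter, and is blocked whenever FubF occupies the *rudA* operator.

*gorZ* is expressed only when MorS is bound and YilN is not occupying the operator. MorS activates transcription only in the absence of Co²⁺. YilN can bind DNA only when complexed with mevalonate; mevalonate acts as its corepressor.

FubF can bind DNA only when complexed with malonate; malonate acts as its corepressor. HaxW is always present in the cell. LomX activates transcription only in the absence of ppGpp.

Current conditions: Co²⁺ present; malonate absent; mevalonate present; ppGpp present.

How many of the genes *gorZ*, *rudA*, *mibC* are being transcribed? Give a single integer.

1

Mevalonate is present, so YilN is active.
Co²⁺ is present, so MorS is inactive.
With repressor YilN bound, *gorZ* is not transcribed.
→ *gorZ* is OFF.
Malonate is absent, so FubF is inactive.
HaxW is produced constitutively and is active.
No repressor is bound and HaxW is active, so *rudA* is transcribed.
→ *rudA* is ON.
ppGpp is present, so LomX is inactive.
Required activator LomX is absent, so *mibC* is not transcribed.
→ *mibC* is OFF.
1 of the 3 genes is transcribed.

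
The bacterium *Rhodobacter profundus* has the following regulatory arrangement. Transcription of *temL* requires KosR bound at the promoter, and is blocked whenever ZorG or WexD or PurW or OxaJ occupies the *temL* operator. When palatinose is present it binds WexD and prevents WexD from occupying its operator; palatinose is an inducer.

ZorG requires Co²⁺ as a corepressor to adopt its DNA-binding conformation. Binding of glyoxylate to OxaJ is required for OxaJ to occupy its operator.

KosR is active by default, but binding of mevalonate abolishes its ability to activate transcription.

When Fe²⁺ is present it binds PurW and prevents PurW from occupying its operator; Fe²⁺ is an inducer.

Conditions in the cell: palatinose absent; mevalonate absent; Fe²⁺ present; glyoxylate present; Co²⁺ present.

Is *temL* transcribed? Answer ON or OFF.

OFF

Co²⁺ is present, so ZorG is active.
Palatinose is absent, so WexD is active.
Fe²⁺ is present, so PurW is inactive.
Glyoxylate is present, so OxaJ is active.
Mevalonate is absent, so KosR is active.
With repressor ZorG bound, *temL* is not transcribed.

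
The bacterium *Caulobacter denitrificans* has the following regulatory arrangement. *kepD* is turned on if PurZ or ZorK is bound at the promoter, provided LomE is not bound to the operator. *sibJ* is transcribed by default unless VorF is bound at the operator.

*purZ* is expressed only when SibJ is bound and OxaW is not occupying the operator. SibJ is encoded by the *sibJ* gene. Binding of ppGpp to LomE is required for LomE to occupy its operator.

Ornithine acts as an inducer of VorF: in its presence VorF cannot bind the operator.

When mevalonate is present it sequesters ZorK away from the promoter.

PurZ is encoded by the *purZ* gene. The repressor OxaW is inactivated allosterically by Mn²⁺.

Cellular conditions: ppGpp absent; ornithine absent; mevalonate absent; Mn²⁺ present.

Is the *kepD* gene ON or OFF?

ppGpp is absent, so LomE is inactive.
Ornithine is absent, so VorF is active.
With repressor VorF bound, *sibJ* is not transcribed.
So SibJ is not produced.
Mn²⁺ is present, so OxaW is inactive.
Required activator SibJ is absent, so *purZ* is not transcribed.
So PurZ is not produced.
Mevalonate is absent, so ZorK is active.
Activator ZorK is present, so *kepD* is transcribed.

ON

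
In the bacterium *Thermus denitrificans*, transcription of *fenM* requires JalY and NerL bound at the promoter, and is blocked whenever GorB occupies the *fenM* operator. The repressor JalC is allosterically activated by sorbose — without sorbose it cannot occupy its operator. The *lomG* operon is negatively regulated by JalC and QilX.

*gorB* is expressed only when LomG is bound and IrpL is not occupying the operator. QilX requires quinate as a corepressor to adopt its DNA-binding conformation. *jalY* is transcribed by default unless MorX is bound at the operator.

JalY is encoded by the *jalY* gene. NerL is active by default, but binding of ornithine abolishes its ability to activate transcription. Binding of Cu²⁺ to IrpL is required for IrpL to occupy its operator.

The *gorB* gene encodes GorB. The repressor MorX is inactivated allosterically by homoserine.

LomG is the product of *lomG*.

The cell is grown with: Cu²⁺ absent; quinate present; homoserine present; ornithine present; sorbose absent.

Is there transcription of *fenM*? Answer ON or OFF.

OFF

Cu²⁺ is absent, so IrpL is inactive.
Sorbose is absent, so JalC is inactive.
Quinate is present, so QilX is active.
With repressor QilX bound, *lomG* is not transcribed.
So LomG is not produced.
Required activator LomG is absent, so *gorB* is not transcribed.
So GorB is not produced.
Homoserine is present, so MorX is inactive.
With no repressor bound, *jalY* is transcribed.
So JalY is produced and active.
Ornithine is present, so NerL is inactive.
Required activator NerL is absent, so *fenM* is not transcribed.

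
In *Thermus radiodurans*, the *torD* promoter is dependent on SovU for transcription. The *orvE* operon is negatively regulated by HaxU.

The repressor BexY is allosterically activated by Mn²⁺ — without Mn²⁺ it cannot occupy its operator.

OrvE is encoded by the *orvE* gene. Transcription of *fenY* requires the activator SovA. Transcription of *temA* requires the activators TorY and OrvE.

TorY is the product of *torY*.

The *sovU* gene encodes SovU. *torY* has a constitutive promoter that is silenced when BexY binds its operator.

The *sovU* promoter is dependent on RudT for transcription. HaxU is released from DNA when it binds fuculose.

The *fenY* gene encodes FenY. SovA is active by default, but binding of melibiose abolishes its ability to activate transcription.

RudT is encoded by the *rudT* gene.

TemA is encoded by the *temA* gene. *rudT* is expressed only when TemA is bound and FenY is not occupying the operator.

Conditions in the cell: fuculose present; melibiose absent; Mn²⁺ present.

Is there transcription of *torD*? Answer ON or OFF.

OFF

Mn²⁺ is present, so BexY is active.
With repressor BexY bound, *torY* is not transcribed.
So TorY is not produced.
Fuculose is present, so HaxU is inactive.
With no repressor bound, *orvE* is transcribed.
So OrvE is produced and active.
Required activator TorY is absent, so *temA* is not transcribed.
So TemA is not produced.
Melibiose is absent, so SovA is active.
No repressor is bound and SovA is active, so *fenY* is transcribed.
So FenY is produced and active.
With repressor FenY bound, *rudT* is not transcribed.
So RudT is not produced.
Required activator RudT is absent, so *sovU* is not transcribed.
So SovU is not produced.
Required activator SovU is absent, so *torD* is not transcribed.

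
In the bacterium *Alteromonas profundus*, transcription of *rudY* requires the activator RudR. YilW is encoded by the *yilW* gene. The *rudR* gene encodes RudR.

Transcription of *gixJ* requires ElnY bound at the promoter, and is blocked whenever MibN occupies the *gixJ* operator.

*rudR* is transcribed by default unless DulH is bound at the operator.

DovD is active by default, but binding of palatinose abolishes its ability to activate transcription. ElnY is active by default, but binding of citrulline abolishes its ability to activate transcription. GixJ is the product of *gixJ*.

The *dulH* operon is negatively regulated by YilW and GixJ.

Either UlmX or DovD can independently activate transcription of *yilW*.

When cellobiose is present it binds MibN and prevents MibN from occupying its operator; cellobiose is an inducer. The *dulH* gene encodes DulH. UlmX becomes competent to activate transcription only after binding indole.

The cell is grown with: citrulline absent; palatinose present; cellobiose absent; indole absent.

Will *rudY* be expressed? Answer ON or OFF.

OFF

Indole is absent, so UlmX is inactive.
Palatinose is present, so DovD is inactive.
No activator is available at the *yilW* promoter, so *yilW* is not transcribed.
So YilW is not produced.
Citrulline is absent, so ElnY is active.
Cellobiose is absent, so MibN is active.
With repressor MibN bound, *gixJ* is not transcribed.
So GixJ is not produced.
With no repressor bound, *dulH* is transcribed.
So DulH is produced and active.
With repressor DulH bound, *rudR* is not transcribed.
So RudR is not produced.
Required activator RudR is absent, so *rudY* is not transcribed.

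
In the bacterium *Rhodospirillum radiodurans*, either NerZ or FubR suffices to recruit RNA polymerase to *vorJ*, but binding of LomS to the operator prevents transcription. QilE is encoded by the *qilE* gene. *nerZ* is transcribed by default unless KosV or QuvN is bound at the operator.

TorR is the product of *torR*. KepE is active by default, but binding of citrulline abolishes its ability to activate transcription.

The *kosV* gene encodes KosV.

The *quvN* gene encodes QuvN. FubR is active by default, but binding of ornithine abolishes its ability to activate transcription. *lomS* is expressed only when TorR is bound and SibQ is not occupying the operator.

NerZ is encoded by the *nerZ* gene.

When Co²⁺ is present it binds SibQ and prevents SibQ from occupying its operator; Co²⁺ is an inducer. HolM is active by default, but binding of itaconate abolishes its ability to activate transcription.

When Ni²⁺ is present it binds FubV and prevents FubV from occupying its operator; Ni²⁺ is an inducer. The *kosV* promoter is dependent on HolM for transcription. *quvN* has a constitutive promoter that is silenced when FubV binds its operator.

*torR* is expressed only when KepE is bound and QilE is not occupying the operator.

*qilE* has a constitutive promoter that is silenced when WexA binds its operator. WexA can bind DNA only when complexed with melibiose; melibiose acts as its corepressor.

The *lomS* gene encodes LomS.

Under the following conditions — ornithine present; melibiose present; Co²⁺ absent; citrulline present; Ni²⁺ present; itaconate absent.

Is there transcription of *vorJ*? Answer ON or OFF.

Co²⁺ is absent, so SibQ is active.
Melibiose is present, so WexA is active.
With repressor WexA bound, *qilE* is not transcribed.
So QilE is not produced.
Citrulline is present, so KepE is inactive.
Required activator KepE is absent, so *torR* is not transcribed.
So TorR is not produced.
With repressor SibQ bound, *lomS* is not transcribed.
So LomS is not produced.
Itaconate is absent, so HolM is active.
No repressor is bound and HolM is active, so *kosV* is transcribed.
So KosV is produced and active.
Ni²⁺ is present, so FubV is inactive.
With no repressor bound, *quvN* is transcribed.
So QuvN is produced and active.
With repressor KosV bound, *nerZ* is not transcribed.
So NerZ is not produced.
Ornithine is present, so FubR is inactive.
No activator is available at the *vorJ* promoter, so *vorJ* is not transcribed.

OFF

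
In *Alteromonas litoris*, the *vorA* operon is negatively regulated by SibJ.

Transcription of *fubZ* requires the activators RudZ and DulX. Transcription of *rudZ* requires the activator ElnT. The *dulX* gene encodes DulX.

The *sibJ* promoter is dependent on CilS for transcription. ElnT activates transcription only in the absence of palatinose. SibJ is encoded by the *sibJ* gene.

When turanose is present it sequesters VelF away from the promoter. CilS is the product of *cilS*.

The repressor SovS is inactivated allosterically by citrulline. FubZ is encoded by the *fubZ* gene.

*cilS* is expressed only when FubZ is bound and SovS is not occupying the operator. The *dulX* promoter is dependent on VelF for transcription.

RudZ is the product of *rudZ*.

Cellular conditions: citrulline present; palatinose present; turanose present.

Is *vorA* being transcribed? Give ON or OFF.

ON

Palatinose is present, so ElnT is inactive.
Required activator ElnT is absent, so *rudZ* is not transcribed.
So RudZ is not produced.
Turanose is present, so VelF is inactive.
Required activator VelF is absent, so *dulX* is not transcribed.
So DulX is not produced.
Required activator RudZ is absent, so *fubZ* is not transcribed.
So FubZ is not produced.
Citrulline is present, so SovS is inactive.
Required activator FubZ is absent, so *cilS* is not transcribed.
So CilS is not produced.
Required activator CilS is absent, so *sibJ* is not transcribed.
So SibJ is not produced.
With no repressor bound, *vorA* is transcribed.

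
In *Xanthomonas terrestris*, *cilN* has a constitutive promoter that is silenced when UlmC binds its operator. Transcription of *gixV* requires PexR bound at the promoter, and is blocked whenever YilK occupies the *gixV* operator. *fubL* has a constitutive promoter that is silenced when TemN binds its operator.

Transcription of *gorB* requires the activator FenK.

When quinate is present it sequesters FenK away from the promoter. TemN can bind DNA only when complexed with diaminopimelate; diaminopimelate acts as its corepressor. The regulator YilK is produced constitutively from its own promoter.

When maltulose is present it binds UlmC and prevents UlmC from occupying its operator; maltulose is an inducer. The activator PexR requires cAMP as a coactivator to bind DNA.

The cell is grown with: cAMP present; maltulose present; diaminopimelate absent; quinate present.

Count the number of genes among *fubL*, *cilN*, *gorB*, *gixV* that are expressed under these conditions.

2

Diaminopimelate is absent, so TemN is inactive.
With no repressor bound, *fubL* is transcribed.
→ *fubL* is ON.
Maltulose is present, so UlmC is inactive.
With no repressor bound, *cilN* is transcribed.
→ *cilN* is ON.
Quinate is present, so FenK is inactive.
Required activator FenK is absent, so *gorB* is not transcribed.
→ *gorB* is OFF.
YilK is produced constitutively and is active.
cAMP is present, so PexR is active.
With repressor YilK bound, *gixV* is not transcribed.
→ *gixV* is OFF.
2 of the 4 genes are transcribed.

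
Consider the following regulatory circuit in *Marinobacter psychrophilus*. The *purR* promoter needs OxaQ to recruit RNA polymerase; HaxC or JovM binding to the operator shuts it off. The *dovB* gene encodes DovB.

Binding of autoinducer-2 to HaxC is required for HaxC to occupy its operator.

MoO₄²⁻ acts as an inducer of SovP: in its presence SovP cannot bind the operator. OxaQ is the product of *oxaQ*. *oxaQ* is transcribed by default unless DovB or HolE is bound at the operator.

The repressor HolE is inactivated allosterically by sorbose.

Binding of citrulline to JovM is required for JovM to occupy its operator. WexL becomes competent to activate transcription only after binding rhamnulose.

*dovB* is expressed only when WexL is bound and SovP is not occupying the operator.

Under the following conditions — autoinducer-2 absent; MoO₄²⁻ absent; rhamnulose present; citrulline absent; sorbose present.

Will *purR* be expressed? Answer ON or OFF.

Autoinducer-2 is absent, so HaxC is inactive.
Citrulline is absent, so JovM is inactive.
Rhamnulose is present, so WexL is active.
MoO₄²⁻ is absent, so SovP is active.
With repressor SovP bound, *dovB* is not transcribed.
So DovB is not produced.
Sorbose is present, so HolE is inactive.
With no repressor bound, *oxaQ* is transcribed.
So OxaQ is produced and active.
No repressor is bound and OxaQ is active, so *purR* is transcribed.

ON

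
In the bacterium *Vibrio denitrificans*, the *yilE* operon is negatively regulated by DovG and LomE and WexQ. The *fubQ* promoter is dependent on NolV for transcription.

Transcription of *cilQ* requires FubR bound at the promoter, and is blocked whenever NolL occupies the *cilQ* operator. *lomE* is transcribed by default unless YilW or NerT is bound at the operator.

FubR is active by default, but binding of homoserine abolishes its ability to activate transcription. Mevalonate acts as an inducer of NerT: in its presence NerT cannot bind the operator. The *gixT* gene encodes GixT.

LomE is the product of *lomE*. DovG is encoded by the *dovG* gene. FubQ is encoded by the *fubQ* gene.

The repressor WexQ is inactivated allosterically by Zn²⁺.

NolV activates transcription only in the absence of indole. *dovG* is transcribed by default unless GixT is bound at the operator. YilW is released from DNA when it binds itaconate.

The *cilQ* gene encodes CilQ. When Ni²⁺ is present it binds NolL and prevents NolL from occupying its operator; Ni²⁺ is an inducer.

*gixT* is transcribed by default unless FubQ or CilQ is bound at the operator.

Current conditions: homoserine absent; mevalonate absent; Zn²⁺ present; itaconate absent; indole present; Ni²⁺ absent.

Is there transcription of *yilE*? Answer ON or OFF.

Indole is present, so NolV is inactive.
Required activator NolV is absent, so *fubQ* is not transcribed.
So FubQ is not produced.
Homoserine is absent, so FubR is active.
Ni²⁺ is absent, so NolL is active.
With repressor NolL bound, *cilQ* is not transcribed.
So CilQ is not produced.
With no repressor bound, *gixT* is transcribed.
So GixT is produced and active.
With repressor GixT bound, *dovG* is not transcribed.
So DovG is not produced.
Itaconate is absent, so YilW is active.
Mevalonate is absent, so NerT is active.
With repressor YilW bound, *lomE* is not transcribed.
So LomE is not produced.
Zn²⁺ is present, so WexQ is inactive.
With no repressor bound, *yilE* is transcribed.

ON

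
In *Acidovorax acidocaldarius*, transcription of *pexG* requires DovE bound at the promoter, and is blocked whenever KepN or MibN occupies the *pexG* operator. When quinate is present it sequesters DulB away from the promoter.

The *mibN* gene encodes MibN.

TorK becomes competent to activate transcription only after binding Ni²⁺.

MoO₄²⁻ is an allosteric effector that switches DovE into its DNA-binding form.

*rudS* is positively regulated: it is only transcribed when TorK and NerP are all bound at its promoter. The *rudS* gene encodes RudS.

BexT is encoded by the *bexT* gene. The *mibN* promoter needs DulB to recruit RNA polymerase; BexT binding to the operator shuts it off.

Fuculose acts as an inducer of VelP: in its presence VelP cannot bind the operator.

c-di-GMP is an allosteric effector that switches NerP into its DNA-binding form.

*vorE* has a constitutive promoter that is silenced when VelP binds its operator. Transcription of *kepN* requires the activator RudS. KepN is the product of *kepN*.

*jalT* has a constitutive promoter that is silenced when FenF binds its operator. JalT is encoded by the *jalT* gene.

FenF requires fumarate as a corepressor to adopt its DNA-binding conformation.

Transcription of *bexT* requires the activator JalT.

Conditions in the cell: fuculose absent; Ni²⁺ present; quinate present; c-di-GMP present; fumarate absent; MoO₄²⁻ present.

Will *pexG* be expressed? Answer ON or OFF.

OFF

Ni²⁺ is present, so TorK is active.
c-di-GMP is present, so NerP is active.
No repressor is bound and TorK and NerP are active, so *rudS* is transcribed.
So RudS is produced and active.
No repressor is bound and RudS is active, so *kepN* is transcribed.
So KepN is produced and active.
MoO₄²⁻ is present, so DovE is active.
Fumarate is absent, so FenF is inactive.
With no repressor bound, *jalT* is transcribed.
So JalT is produced and active.
No repressor is bound and JalT is active, so *bexT* is transcribed.
So BexT is produced and active.
Quinate is present, so DulB is inactive.
With repressor BexT bound, *mibN* is not transcribed.
So MibN is not produced.
With repressor KepN bound, *pexG* is not transcribed.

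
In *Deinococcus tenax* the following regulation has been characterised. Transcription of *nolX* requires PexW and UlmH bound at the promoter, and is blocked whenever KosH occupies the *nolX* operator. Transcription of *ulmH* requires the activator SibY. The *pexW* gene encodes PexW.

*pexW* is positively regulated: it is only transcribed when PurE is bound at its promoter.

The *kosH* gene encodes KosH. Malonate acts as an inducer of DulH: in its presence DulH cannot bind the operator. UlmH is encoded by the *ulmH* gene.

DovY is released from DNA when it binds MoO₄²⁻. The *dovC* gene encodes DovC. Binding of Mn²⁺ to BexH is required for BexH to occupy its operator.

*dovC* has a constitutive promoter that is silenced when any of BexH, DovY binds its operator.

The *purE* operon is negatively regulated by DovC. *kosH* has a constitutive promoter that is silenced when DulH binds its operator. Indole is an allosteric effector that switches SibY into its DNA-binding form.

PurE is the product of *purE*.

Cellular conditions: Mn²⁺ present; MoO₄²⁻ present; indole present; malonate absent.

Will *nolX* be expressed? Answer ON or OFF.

ON

Mn²⁺ is present, so BexH is active.
MoO₄²⁻ is present, so DovY is inactive.
With repressor BexH bound, *dovC* is not transcribed.
So DovC is not produced.
With no repressor bound, *purE* is transcribed.
So PurE is produced and active.
No repressor is bound and PurE is active, so *pexW* is transcribed.
So PexW is produced and active.
Indole is present, so SibY is active.
No repressor is bound and SibY is active, so *ulmH* is transcribed.
So UlmH is produced and active.
Malonate is absent, so DulH is active.
With repressor DulH bound, *kosH* is not transcribed.
So KosH is not produced.
No repressor is bound and PexW and UlmH are active, so *nolX* is transcribed.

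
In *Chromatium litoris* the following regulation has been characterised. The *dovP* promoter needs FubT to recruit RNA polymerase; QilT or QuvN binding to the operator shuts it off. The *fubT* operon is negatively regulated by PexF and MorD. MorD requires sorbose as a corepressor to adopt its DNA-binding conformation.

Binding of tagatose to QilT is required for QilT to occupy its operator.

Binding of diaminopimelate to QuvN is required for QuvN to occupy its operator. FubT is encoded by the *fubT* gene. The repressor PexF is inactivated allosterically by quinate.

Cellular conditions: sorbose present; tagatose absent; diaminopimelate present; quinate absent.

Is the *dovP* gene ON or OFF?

Tagatose is absent, so QilT is inactive.
Diaminopimelate is present, so QuvN is active.
Quinate is absent, so PexF is active.
Sorbose is present, so MorD is active.
With repressor PexF bound, *fubT* is not transcribed.
So FubT is not produced.
With repressor QuvN bound, *dovP* is not transcribed.

OFF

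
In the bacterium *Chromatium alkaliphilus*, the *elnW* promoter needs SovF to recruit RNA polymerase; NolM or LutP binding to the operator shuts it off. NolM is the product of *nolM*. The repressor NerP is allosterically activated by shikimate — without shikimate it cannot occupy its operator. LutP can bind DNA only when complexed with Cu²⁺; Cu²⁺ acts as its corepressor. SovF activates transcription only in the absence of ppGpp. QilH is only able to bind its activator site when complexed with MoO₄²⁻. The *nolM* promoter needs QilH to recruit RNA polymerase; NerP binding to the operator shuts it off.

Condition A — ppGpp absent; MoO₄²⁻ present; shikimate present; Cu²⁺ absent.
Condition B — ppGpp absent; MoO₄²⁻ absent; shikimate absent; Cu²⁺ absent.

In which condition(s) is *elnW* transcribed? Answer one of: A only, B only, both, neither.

both

Condition A:
ppGpp is absent, so SovF is active.
MoO₄²⁻ is present, so QilH is active.
Shikimate is present, so NerP is active.
With repressor NerP bound, *nolM* is not transcribed.
So NolM is not produced.
Cu²⁺ is absent, so LutP is inactive.
No repressor is bound and SovF is active, so *elnW* is transcribed.
→ *elnW* is ON in A.
Condition B:
ppGpp is absent, so SovF is active.
MoO₄²⁻ is absent, so QilH is inactive.
Shikimate is absent, so NerP is inactive.
Required activator QilH is absent, so *nolM* is not transcribed.
So NolM is not produced.
Cu²⁺ is absent, so LutP is inactive.
No repressor is bound and SovF is active, so *elnW* is transcribed.
→ *elnW* is ON in B.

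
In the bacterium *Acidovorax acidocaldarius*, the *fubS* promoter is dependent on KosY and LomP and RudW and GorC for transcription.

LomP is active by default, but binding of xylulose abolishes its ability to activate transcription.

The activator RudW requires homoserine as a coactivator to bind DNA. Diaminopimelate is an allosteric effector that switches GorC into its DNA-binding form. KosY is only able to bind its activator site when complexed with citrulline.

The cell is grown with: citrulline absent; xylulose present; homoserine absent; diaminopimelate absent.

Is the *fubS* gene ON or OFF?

Citrulline is absent, so KosY is inactive.
Xylulose is present, so LomP is inactive.
Homoserine is absent, so RudW is inactive.
Diaminopimelate is absent, so GorC is inactive.
Required activator KosY is absent, so *fubS* is not transcribed.

OFF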